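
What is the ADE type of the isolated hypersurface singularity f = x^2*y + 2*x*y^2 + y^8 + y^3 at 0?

D_{9}

The Hessian of f at 0 is [[0, 0], [0, 0]] with rank 0, so corank 2. A Groebner basis of the Jacobian ideal J(f) in C{x,y} is {x^2/8 + y^7 - y^2/8, x^3 + y^3, x*y + y^2}; counting standard monomials gives mu = 9. Corank 2; j^3 = y*(x + y)^2 has shape L^2 M (L != M), so D-series; mu = 9 gives D_9.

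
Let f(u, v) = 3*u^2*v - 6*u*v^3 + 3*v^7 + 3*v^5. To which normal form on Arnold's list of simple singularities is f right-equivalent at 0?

The Hessian of f at 0 has rank 0. Corank 2; j^3 = 3*u^2*v has shape L^2 M (L != M), so D-series; mu = 8 gives D_8.

D8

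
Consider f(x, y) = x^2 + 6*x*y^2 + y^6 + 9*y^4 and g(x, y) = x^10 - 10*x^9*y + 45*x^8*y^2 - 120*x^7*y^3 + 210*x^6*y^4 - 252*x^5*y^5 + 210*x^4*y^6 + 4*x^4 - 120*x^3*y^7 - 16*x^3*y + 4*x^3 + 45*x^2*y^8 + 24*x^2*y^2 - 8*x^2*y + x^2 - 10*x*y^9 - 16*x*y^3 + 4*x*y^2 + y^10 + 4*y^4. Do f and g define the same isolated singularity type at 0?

The Hessian of f at 0 is [[2, 0], [0, 0]] with rank 1, so corank 1. A Groebner basis of the Jacobian ideal J(f) in C{x,y} is {x^3, x^2*y, x/3 + y^2}; counting standard monomials gives mu = 5. Corank 1: A-series; mu = 5 gives A_5. The Hessian of g at 0 is [[2, 0], [0, 0]] with rank 1, so corank 1. A Groebner basis of the Jacobian ideal J(g) in C{x,y} is {x*y^4 + 10*x*y^3 - 39*x*y^2/4 + 5*x*y/2 - 3*x/16 - 7*y^4 + 7*y^3/2 - 3*y^2/8, 15*x*y^3 - 27*x*y^2/2 + 27*x*y/8 - x/4 + y^5 - 10*y^4 + 19*y^3/4 - y^2/2, x^2 - 2*x*y + x/2 + y^2}; counting standard monomials gives mu = 9. Corank 1: A-series; mu = 9 gives A_9. f is A_5 but g is A_9, hence not right-equivalent.

No.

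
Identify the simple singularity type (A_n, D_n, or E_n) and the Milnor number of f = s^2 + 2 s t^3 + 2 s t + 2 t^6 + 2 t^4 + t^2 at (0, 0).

The Hessian of f at 0 is [[2, 2], [2, 2]] with rank 1, so corank 1. A Groebner basis of the Jacobian ideal J(f) in C{s,t} is {s*t^2 - s - t, s + t^3 + t, s^2 + 2*s*t + t^2}; counting standard monomials gives mu = 5. Corank 1: A-series; mu = 5 gives A_5.

Type A_{5}, Milnor number mu = 5.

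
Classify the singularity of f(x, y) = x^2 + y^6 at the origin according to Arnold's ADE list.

A_{5}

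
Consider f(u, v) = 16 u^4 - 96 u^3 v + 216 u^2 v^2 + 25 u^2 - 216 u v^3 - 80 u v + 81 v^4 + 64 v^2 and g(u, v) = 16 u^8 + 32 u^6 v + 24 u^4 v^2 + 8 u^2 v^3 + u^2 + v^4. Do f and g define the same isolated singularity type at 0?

Yes.

The Hessian of f at 0 is [[50, -80], [-80, 128]] with rank 1, so corank 1. A Groebner basis of the Jacobian ideal J(f) in C{u,v} is {v^3, u - 8*v/5}; counting standard monomials gives mu = 3. Corank 1: A-series; mu = 3 gives A_3. The Hessian of g at 0 is [[2, 0], [0, 0]] with rank 1, so corank 1. A Groebner basis of the Jacobian ideal J(g) in C{u,v} is {v^3, u}; counting standard monomials gives mu = 3. Corank 1: A-series; mu = 3 gives A_3. Both have type A_3, hence right-equivalent.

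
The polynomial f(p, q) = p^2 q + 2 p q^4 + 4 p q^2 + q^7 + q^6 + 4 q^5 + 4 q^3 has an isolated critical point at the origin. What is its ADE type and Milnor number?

Type D_7, Milnor number mu = 7.

The Hessian of f at 0 is [[0, 0], [0, 0]] with rank 0, so corank 2. A Groebner basis of the Jacobian ideal J(f) in C{p,q} is {p*q + q^4 + 2*q^2, p^3 - 2*p^2 - 8*p*q + 8*q^3 - 8*q^2, p^2*q + 2*p^2/3 + 8*p*q/3 - 4*q^3 + 8*q^2/3, -p^2/6 + p*q^2 - 2*p*q/3 + 2*q^3 - 2*q^2/3}; counting standard monomials gives mu = 7. Corank 2; j^3 = q*(p + 2*q)^2 has shape L^2 M (L != M), so D-series; mu = 7 gives D_7.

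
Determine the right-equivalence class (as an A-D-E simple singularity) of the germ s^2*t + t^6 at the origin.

D_7

The Hessian of f at 0 is [[0, 0], [0, 0]] with rank 0, so corank 2. A Groebner basis of the Jacobian ideal J(f) in C{s,t} is {s^2/6 + t^5, s^3, s*t}; counting standard monomials gives mu = 7. Corank 2; j^3 = s^2*t has shape L^2 M (L != M), so D-series; mu = 7 gives D_7.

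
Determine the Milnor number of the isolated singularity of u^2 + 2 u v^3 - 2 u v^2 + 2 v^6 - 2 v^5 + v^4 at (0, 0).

5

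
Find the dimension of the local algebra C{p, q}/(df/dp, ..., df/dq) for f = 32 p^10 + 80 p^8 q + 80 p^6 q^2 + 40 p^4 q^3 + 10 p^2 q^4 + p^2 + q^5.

The Hessian of f at 0 has rank 1. Corank 1: A-series; mu = 4 gives A_4.

4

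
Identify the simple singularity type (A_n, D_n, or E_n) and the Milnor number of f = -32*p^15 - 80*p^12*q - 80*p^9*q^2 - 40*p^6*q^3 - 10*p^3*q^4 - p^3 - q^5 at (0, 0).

The Hessian of f at 0 has rank 0. Corank 2; j^3 = -p^3 is a perfect cube, so E-series; the 5-jet and mu = 8 give E_8.

Type E_8, Milnor number mu = 8.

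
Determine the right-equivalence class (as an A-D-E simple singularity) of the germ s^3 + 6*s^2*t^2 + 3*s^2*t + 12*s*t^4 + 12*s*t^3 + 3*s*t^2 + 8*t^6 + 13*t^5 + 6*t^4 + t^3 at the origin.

E8

The Hessian of f at 0 is [[0, 0], [0, 0]] with rank 0, so corank 2. A Groebner basis of the Jacobian ideal J(f) in C{s,t} is {t^4, s^3 + 3*s^2*t - 3*s^2/4 - 3*s*t/2 - 2*t^3 - 3*t^2/4, s^2/4 + s*t^2 + s*t/2 + t^3 + t^2/4}; counting standard monomials gives mu = 8. Corank 2; j^3 = (s + t)^3 is a perfect cube, so E-series; the 5-jet and mu = 8 give E_8.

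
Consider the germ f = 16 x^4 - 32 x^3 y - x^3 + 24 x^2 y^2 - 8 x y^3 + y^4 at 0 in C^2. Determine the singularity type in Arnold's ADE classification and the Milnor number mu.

Type E_{6}, Milnor number mu = 6.

The Hessian of f at 0 has rank 0. Corank 2; j^3 = -x^3 is a perfect cube, so E-series; the 4-jet and mu = 6 give E_6.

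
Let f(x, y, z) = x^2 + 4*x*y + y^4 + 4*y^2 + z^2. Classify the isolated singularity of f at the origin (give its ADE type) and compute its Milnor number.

The Hessian of f at 0 is [[2, 4, 0], [4, 8, 0], [0, 0, 2]] with rank 2, so corank 1. A Groebner basis of the Jacobian ideal J(f) in C{x,y,z} is {y^3, x + 2*y, z}; counting standard monomials gives mu = 3. Corank 1: A-series; mu = 3 gives A_3.

Type A_3, Milnor number mu = 3.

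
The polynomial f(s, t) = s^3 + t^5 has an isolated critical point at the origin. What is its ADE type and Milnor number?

The Hessian of f at 0 has rank 0. Corank 2; j^3 = s^3 is a perfect cube, so E-series; the 5-jet and mu = 8 give E_8.

Type E8, Milnor number mu = 8.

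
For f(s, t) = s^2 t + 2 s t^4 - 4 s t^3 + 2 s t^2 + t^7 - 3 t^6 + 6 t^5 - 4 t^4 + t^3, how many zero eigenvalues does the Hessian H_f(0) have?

The Hessian at 0 is [[0, 0], [0, 0]] of rank 0; hence corank 2.

2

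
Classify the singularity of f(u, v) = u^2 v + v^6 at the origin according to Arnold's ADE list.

D_{7}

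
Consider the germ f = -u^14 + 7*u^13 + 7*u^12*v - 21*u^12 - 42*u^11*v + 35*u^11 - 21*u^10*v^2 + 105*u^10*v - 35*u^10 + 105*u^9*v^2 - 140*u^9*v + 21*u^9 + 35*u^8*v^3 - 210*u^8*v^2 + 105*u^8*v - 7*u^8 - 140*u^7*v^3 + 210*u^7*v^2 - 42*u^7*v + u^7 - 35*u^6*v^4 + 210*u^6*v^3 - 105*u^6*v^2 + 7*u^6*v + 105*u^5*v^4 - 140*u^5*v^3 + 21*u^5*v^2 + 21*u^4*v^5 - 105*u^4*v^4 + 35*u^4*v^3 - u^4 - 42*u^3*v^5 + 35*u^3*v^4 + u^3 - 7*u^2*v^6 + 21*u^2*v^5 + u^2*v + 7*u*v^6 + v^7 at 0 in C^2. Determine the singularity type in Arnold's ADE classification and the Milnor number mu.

Type D_{8}, Milnor number mu = 8.

The Hessian of f at 0 is [[0, 0], [0, 0]] with rank 0, so corank 2. A Groebner basis of the Jacobian ideal J(f) in C{u,v} is {-u*v/7 + v^6, u*v^2, u^2 + u*v}; counting standard monomials gives mu = 8. Corank 2; j^3 = u^2*(u + v) has shape L^2 M (L != M), so D-series; mu = 8 gives D_8.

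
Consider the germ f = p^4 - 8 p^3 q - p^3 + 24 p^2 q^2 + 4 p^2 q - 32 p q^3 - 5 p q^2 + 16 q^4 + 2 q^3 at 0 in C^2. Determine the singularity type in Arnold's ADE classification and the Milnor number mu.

Type D5, Milnor number mu = 5.

The Hessian of f at 0 has rank 0. Corank 2; j^3 = -(p - 2*q)*(p - q)^2 has shape L^2 M (L != M), so D-series; mu = 5 gives D_5.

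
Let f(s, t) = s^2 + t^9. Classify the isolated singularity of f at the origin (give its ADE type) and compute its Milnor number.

The Hessian of f at 0 has rank 1. Corank 1: A-series; mu = 8 gives A_8.

Type A_8, Milnor number mu = 8.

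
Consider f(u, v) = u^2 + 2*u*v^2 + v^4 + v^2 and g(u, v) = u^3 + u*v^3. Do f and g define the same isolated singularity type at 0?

The Hessian of f at 0 is [[2, 0], [0, 2]] with rank 2, so corank 0. A Groebner basis of the Jacobian ideal J(f) in C{u,v} is {u, v}; counting standard monomials gives mu = 1. Corank 0: nondegenerate Morse point, so A_1. The Hessian of g at 0 is [[0, 0], [0, 0]] with rank 0, so corank 2. A Groebner basis of the Jacobian ideal J(g) in C{u,v} is {u^3, u*v^2, 3*u^2 + v^3}; counting standard monomials gives mu = 7. Corank 2; j^3 = u^3 is a perfect cube, so E-series; the 4-jet and mu = 7 give E_7. f is A_1 but g is E_7, hence not right-equivalent.

No.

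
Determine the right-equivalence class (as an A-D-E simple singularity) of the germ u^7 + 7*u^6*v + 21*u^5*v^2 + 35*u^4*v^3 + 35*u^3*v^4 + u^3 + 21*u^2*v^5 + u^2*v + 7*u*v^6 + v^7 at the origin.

D_{8}

The Hessian of f at 0 has rank 0. Corank 2; j^3 = u^2*(u + v) has shape L^2 M (L != M), so D-series; mu = 8 gives D_8.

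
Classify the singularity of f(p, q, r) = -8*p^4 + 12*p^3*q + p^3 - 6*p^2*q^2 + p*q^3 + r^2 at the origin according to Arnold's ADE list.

The Hessian of f at 0 has rank 1. Corank 2; j^3 = p^3 is a perfect cube, so E-series; the 4-jet and mu = 7 give E_7.

E7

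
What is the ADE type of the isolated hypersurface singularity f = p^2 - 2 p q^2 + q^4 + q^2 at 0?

A1

The Hessian of f at 0 is [[2, 0], [0, 2]] with rank 2, so corank 0. A Groebner basis of the Jacobian ideal J(f) in C{p,q} is {p, q}; counting standard monomials gives mu = 1. Corank 0: nondegenerate Morse point, so A_1.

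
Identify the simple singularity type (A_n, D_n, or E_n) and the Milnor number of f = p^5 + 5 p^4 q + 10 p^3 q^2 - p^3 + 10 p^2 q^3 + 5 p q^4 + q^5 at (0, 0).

Type E8, Milnor number mu = 8.

The Hessian of f at 0 has rank 0. Corank 2; j^3 = -p^3 is a perfect cube, so E-series; the 5-jet and mu = 8 give E_8.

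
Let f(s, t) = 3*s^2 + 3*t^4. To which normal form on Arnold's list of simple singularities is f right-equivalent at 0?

The Hessian of f at 0 has rank 1. Corank 1: A-series; mu = 3 gives A_3.

A_3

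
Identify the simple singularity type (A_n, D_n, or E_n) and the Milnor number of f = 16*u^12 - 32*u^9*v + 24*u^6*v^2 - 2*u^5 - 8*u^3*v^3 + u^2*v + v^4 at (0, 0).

Type D5, Milnor number mu = 5.

The Hessian of f at 0 has rank 0. Corank 2; j^3 = u^2*v has shape L^2 M (L != M), so D-series; mu = 5 gives D_5.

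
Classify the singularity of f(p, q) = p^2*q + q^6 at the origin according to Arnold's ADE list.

D_{7}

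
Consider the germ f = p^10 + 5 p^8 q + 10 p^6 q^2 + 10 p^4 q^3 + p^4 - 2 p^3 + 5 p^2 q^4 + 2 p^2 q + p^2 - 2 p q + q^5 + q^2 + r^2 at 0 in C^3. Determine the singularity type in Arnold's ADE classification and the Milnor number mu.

Type A_{4}, Milnor number mu = 4.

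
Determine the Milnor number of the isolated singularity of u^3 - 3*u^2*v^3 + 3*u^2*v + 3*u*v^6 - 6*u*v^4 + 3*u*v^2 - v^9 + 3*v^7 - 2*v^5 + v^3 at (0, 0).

8

The Hessian of f at 0 has rank 0. Corank 2; j^3 = (u + v)^3 is a perfect cube, so E-series; the 5-jet and mu = 8 give E_8.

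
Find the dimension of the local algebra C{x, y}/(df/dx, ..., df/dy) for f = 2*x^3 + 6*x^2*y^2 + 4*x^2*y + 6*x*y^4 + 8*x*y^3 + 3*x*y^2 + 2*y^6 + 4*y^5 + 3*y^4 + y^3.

4

The Hessian of f at 0 has rank 0. Corank 2; j^3 = (x + y)*(2*x^2 + 2*x*y + y^2) splits into three distinct lines over C (the quadratic factor has nonzero discriminant), so D_4.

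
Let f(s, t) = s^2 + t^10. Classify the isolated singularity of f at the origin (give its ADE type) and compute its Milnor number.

The Hessian of f at 0 is [[2, 0], [0, 0]] with rank 1, so corank 1. A Groebner basis of the Jacobian ideal J(f) in C{s,t} is {t^9, s}; counting standard monomials gives mu = 9. Corank 1: A-series; mu = 9 gives A_9.

Type A9, Milnor number mu = 9.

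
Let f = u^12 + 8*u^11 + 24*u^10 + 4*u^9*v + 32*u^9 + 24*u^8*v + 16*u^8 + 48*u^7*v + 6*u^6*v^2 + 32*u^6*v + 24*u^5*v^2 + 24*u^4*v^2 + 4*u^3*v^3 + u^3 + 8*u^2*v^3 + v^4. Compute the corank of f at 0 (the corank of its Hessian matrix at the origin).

2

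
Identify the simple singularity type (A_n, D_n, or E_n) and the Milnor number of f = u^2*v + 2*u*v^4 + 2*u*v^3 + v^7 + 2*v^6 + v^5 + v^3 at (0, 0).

Type D4, Milnor number mu = 4.

The Hessian of f at 0 has rank 0. Corank 2; j^3 = v*(u^2 + v^2) splits into three distinct lines over C (the quadratic factor has nonzero discriminant), so D_4.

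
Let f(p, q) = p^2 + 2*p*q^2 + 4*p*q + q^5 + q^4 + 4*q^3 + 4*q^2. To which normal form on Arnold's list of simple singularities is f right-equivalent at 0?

A4

The Hessian of f at 0 has rank 1. Corank 1: A-series; mu = 4 gives A_4.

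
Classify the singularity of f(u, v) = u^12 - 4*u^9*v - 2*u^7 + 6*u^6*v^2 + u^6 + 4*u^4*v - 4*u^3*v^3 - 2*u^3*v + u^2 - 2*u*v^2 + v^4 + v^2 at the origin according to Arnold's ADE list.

A1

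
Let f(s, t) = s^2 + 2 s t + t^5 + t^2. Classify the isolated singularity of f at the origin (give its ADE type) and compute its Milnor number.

Type A_4, Milnor number mu = 4.

The Hessian of f at 0 has rank 1. Corank 1: A-series; mu = 4 gives A_4.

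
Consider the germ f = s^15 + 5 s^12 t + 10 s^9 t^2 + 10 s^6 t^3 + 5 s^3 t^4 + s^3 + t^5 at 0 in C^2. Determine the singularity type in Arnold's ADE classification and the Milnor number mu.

The Hessian of f at 0 has rank 0. Corank 2; j^3 = s^3 is a perfect cube, so E-series; the 5-jet and mu = 8 give E_8.

Type E_{8}, Milnor number mu = 8.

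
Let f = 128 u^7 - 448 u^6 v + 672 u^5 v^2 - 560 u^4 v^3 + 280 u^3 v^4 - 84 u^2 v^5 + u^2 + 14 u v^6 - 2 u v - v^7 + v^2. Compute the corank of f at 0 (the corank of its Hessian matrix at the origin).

Hessian at 0 has rank 1.

1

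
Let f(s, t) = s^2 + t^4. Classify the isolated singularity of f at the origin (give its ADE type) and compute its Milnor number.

Type A_{3}, Milnor number mu = 3.

The Hessian of f at 0 has rank 1. Corank 1: A-series; mu = 3 gives A_3.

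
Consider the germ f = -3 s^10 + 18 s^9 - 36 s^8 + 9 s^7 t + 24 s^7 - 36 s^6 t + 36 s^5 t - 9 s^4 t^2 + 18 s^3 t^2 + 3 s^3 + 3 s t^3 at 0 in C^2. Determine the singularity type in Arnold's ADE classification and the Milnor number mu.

The Hessian of f at 0 has rank 0. Corank 2; j^3 = 3*s^3 is a perfect cube, so E-series; the 4-jet and mu = 7 give E_7.

Type E7, Milnor number mu = 7.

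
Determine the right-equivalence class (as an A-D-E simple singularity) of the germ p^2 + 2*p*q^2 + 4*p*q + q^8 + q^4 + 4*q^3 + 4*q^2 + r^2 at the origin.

A7

The Hessian of f at 0 is [[2, 4, 0], [4, 8, 0], [0, 0, 2]] with rank 2, so corank 1. A Groebner basis of the Jacobian ideal J(f) in C{p,q,r} is {p^4 + 24*p^3 + 112*p^2*q - 176*p^2 - 448*p*q + 192*p + 384*q, p^3*q - 6*p^3 - 24*p^2*q + 32*p^2 + 80*p*q - 32*p - 64*q, p + q^2 + 2*q, r}; counting standard monomials gives mu = 7. Corank 1: A-series; mu = 7 gives A_7.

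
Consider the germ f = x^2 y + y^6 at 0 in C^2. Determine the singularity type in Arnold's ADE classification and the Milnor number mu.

Type D7, Milnor number mu = 7.

The Hessian of f at 0 has rank 0. Corank 2; j^3 = x^2*y has shape L^2 M (L != M), so D-series; mu = 7 gives D_7.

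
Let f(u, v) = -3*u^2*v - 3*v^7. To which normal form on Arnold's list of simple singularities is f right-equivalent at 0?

D_{8}

The Hessian of f at 0 is [[0, 0], [0, 0]] with rank 0, so corank 2. A Groebner basis of the Jacobian ideal J(f) in C{u,v} is {u^2/7 + v^6, u^3, u*v}; counting standard monomials gives mu = 8. Corank 2; j^3 = -3*u^2*v has shape L^2 M (L != M), so D-series; mu = 8 gives D_8.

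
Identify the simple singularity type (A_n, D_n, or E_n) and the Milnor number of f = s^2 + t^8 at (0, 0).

The Hessian of f at 0 has rank 1. Corank 1: A-series; mu = 7 gives A_7.

Type A_7, Milnor number mu = 7.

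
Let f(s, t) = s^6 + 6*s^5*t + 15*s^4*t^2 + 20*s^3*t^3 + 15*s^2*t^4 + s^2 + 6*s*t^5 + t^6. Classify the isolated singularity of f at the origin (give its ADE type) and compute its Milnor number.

The Hessian of f at 0 has rank 1. Corank 1: A-series; mu = 5 gives A_5.

Type A_5, Milnor number mu = 5.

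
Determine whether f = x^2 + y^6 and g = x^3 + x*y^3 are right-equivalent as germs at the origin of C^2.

No.

The Hessian of f at 0 has rank 1. Corank 1: A-series; mu = 5 gives A_5. The Hessian of g at 0 has rank 0. Corank 2; j^3 = x^3 is a perfect cube, so E-series; the 4-jet and mu = 7 give E_7. f is A_5 but g is E_7, hence not right-equivalent.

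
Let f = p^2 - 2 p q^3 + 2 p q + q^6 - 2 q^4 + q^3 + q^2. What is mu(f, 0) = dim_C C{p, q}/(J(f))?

2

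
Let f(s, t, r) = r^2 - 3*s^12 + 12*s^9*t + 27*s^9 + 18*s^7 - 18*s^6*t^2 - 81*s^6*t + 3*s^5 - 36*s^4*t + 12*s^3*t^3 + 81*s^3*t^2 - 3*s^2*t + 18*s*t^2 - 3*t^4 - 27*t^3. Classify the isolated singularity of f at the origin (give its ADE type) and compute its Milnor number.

The Hessian of f at 0 has rank 1. Corank 2; j^3 = -3*t*(s - 3*t)^2 has shape L^2 M (L != M), so D-series; mu = 5 gives D_5.

Type D5, Milnor number mu = 5.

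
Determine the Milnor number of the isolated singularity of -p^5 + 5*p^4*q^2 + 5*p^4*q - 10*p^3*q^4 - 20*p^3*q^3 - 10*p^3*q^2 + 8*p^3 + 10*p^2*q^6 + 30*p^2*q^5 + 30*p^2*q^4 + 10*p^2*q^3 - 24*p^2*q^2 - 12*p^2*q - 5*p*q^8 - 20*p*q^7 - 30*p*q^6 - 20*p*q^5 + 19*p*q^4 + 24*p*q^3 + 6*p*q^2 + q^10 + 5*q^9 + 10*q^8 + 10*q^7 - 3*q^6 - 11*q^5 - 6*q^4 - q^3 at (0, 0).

8

The Hessian of f at 0 is [[0, 0], [0, 0]] with rank 0, so corank 2. A Groebner basis of the Jacobian ideal J(f) in C{p,q} is {5*p^2/8 + p*q^3 - 5*p*q^2/4 - 5*p*q/8 + 5*q^3/8 + 5*q^2/32, p^2 - 2*p*q^2 - p*q + q^4 + q^3 + q^2/4, p^3 + 3*p^2/8 - 3*p*q^2/2 - 3*p*q/8 + 5*q^3/8 + 3*q^2/32, p^2*q + p^2/4 - 3*p*q^2/2 - p*q/4 + q^3/2 + q^2/16}; counting standard monomials gives mu = 8. Corank 2; j^3 = (2*p - q)^3 is a perfect cube, so E-series; the 5-jet and mu = 8 give E_8.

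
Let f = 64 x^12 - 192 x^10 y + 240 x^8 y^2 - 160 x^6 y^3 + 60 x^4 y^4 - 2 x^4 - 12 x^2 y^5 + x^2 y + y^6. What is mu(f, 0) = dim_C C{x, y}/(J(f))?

7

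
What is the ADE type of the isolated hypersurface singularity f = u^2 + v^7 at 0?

The Hessian of f at 0 has rank 1. Corank 1: A-series; mu = 6 gives A_6.

A_{6}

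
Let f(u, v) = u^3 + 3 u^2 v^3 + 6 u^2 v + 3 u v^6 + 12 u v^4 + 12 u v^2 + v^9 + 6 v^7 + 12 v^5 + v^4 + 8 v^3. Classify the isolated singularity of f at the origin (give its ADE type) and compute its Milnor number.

The Hessian of f at 0 has rank 0. Corank 2; j^3 = (u + 2*v)^3 is a perfect cube, so E-series; the 4-jet and mu = 6 give E_6.

Type E_{6}, Milnor number mu = 6.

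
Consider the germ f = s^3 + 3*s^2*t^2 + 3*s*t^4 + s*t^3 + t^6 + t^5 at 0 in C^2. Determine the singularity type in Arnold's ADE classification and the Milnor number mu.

Type E_{7}, Milnor number mu = 7.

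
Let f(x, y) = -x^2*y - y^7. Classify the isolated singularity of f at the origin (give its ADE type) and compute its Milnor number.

The Hessian of f at 0 has rank 0. Corank 2; j^3 = -x^2*y has shape L^2 M (L != M), so D-series; mu = 8 gives D_8.

Type D_{8}, Milnor number mu = 8.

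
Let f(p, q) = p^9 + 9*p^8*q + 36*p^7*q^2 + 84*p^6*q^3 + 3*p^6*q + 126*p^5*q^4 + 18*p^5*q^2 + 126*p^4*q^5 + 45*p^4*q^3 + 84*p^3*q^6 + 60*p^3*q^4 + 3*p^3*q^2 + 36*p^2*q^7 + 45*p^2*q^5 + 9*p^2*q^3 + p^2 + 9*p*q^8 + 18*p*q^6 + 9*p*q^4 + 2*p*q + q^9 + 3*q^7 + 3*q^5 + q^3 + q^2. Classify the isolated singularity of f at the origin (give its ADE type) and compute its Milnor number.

The Hessian of f at 0 has rank 1. Corank 1: A-series; mu = 2 gives A_2.

Type A2, Milnor number mu = 2.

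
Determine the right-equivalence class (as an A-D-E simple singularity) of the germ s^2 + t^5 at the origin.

A_{4}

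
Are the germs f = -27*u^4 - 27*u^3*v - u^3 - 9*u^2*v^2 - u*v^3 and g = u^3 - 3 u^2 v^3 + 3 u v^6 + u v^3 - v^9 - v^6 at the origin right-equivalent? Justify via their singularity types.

Yes.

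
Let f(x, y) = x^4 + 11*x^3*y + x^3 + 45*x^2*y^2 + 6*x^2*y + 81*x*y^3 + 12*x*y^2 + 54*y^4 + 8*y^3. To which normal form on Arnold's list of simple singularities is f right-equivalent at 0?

E7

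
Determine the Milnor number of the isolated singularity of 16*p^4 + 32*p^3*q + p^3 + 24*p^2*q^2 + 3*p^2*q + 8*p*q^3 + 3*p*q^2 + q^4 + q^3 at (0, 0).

6

The Hessian of f at 0 is [[0, 0], [0, 0]] with rank 0, so corank 2. A Groebner basis of the Jacobian ideal J(f) in C{p,q} is {q^4, p*q^2 + 5*q^3/6, p^2 + 2*p*q + q^2}; counting standard monomials gives mu = 6. Corank 2; j^3 = (p + q)^3 is a perfect cube, so E-series; the 4-jet and mu = 6 give E_6.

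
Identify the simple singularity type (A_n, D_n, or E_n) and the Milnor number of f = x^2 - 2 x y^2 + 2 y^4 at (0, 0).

The Hessian of f at 0 is [[2, 0], [0, 0]] with rank 1, so corank 1. A Groebner basis of the Jacobian ideal J(f) in C{x,y} is {x^2, x*y, -x + y^2}; counting standard monomials gives mu = 3. Corank 1: A-series; mu = 3 gives A_3.

Type A_{3}, Milnor number mu = 3.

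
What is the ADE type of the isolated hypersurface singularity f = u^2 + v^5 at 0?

A4

The Hessian of f at 0 has rank 1. Corank 1: A-series; mu = 4 gives A_4.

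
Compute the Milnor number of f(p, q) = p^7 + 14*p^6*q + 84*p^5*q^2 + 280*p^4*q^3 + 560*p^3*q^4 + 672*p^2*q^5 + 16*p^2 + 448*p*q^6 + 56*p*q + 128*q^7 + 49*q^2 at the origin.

The Hessian of f at 0 is [[32, 56], [56, 98]] with rank 1, so corank 1. A Groebner basis of the Jacobian ideal J(f) in C{p,q} is {q^6, p + 7*q/4}; counting standard monomials gives mu = 6. Corank 1: A-series; mu = 6 gives A_6.

6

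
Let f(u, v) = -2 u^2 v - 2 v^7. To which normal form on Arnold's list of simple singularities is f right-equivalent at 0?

D8

The Hessian of f at 0 has rank 0. Corank 2; j^3 = -2*u^2*v has shape L^2 M (L != M), so D-series; mu = 8 gives D_8.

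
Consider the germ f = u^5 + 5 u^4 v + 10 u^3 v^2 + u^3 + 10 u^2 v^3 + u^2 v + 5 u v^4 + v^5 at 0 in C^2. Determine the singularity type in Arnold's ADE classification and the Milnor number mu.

Type D_6, Milnor number mu = 6.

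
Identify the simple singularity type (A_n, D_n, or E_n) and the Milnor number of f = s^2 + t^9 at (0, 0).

Type A_8, Milnor number mu = 8.

The Hessian of f at 0 is [[2, 0], [0, 0]] with rank 1, so corank 1. A Groebner basis of the Jacobian ideal J(f) in C{s,t} is {t^8, s}; counting standard monomials gives mu = 8. Corank 1: A-series; mu = 8 gives A_8.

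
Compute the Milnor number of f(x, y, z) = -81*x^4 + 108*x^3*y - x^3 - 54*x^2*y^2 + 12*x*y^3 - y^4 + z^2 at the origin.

6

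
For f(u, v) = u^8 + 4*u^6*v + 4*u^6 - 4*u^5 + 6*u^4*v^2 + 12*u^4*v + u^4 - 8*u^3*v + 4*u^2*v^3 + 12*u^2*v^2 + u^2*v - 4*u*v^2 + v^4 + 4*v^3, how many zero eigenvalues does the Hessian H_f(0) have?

Hessian at 0 has rank 0.

2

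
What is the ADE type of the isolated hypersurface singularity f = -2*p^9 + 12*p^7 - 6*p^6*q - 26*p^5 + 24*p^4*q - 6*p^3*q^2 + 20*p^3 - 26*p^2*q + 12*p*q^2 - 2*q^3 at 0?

D_{4}

The Hessian of f at 0 is [[0, 0], [0, 0]] with rank 0, so corank 2. A Groebner basis of the Jacobian ideal J(f) in C{p,q} is {q^3, p^2 - 3*q^2/11, p*q - 6*q^2/11}; counting standard monomials gives mu = 4. Corank 2; j^3 = 2*(2*p - q)*(5*p^2 - 4*p*q + q^2) splits into three distinct lines over C (the quadratic factor has nonzero discriminant), so D_4.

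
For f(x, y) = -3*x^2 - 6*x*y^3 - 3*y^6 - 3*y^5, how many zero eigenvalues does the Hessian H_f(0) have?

1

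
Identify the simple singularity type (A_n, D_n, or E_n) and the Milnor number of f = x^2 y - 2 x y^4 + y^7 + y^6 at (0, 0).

Type D_{7}, Milnor number mu = 7.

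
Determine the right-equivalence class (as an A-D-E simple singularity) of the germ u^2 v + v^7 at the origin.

D_{8}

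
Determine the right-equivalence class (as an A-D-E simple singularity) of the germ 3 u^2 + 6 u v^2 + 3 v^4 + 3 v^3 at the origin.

A_2

The Hessian of f at 0 has rank 1. Corank 1: A-series; mu = 2 gives A_2.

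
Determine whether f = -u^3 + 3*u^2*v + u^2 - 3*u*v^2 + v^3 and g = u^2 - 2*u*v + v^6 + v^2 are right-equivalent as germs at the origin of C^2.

No.

The Hessian of f at 0 is [[2, 0], [0, 0]] with rank 1, so corank 1. A Groebner basis of the Jacobian ideal J(f) in C{u,v} is {v^2, u}; counting standard monomials gives mu = 2. Corank 1: A-series; mu = 2 gives A_2. The Hessian of g at 0 is [[2, -2], [-2, 2]] with rank 1, so corank 1. A Groebner basis of the Jacobian ideal J(g) in C{u,v} is {v^5, u - v}; counting standard monomials gives mu = 5. Corank 1: A-series; mu = 5 gives A_5. f is A_2 but g is A_5, hence not right-equivalent.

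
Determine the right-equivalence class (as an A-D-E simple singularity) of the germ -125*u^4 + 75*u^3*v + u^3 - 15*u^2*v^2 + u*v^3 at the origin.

E_7

The Hessian of f at 0 has rank 0. Corank 2; j^3 = u^3 is a perfect cube, so E-series; the 4-jet and mu = 7 give E_7.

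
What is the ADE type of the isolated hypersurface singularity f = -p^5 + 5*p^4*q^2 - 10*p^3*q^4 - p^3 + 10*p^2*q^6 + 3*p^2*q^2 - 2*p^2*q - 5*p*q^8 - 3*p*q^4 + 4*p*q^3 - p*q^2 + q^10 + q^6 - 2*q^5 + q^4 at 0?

The Hessian of f at 0 is [[0, 0], [0, 0]] with rank 0, so corank 2. A Groebner basis of the Jacobian ideal J(f) in C{p,q} is {p^3 - p^2/2 + q^2/2, p^2*q + 3*p^2/4 + p*q/2 - q^2/4, -p^2 + p*q^2 - p*q, 5*p^2/4 + 3*p*q/2 + q^3 + q^2/4}; counting standard monomials gives mu = 6. Corank 2; j^3 = -p*(p + q)^2 has shape L^2 M (L != M), so D-series; mu = 6 gives D_6.

D_6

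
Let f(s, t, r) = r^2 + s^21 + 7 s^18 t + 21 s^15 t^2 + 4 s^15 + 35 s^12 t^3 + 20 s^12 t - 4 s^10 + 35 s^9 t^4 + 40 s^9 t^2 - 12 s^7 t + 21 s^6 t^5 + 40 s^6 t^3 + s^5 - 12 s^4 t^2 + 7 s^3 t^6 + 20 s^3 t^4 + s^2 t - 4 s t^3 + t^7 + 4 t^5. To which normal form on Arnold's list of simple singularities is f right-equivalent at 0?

D8

The Hessian of f at 0 has rank 1. Corank 2; j^3 = s^2*t has shape L^2 M (L != M), so D-series; mu = 8 gives D_8.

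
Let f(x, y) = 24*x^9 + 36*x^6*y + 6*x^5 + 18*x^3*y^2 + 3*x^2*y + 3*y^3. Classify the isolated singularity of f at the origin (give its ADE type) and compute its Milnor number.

Type D_{4}, Milnor number mu = 4.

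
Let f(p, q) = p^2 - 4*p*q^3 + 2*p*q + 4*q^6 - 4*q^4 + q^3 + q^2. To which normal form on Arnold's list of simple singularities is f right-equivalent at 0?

The Hessian of f at 0 has rank 1. Corank 1: A-series; mu = 2 gives A_2.

A_{2}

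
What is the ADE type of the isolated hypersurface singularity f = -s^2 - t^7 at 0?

A_6

The Hessian of f at 0 has rank 1. Corank 1: A-series; mu = 6 gives A_6.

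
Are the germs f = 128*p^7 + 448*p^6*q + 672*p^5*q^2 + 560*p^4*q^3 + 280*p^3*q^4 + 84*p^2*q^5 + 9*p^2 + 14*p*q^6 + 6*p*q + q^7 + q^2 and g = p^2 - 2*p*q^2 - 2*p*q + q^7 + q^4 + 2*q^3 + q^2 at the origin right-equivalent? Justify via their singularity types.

The Hessian of f at 0 is [[18, 6], [6, 2]] with rank 1, so corank 1. A Groebner basis of the Jacobian ideal J(f) in C{p,q} is {q^6, p + q/3}; counting standard monomials gives mu = 6. Corank 1: A-series; mu = 6 gives A_6. The Hessian of g at 0 is [[2, -2], [-2, 2]] with rank 1, so corank 1. A Groebner basis of the Jacobian ideal J(g) in C{p,q} is {p^3 - 3*p^2*q + 3*p^2 - 4*p*q + p - q, -p + q^2 + q}; counting standard monomials gives mu = 6. Corank 1: A-series; mu = 6 gives A_6. Both have type A_6, hence right-equivalent.

Yes.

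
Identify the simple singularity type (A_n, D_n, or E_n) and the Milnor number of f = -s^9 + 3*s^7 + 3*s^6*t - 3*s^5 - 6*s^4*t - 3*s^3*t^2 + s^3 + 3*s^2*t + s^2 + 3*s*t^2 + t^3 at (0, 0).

Type A_2, Milnor number mu = 2.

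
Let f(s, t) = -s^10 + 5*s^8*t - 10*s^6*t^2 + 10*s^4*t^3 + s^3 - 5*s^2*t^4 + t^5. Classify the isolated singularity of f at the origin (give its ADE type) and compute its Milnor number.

Type E8, Milnor number mu = 8.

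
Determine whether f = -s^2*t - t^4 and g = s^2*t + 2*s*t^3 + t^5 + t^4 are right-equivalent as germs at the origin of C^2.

The Hessian of f at 0 has rank 0. Corank 2; j^3 = -s^2*t has shape L^2 M (L != M), so D-series; mu = 5 gives D_5. The Hessian of g at 0 has rank 0. Corank 2; j^3 = s^2*t has shape L^2 M (L != M), so D-series; mu = 5 gives D_5. Both have type D_5, hence right-equivalent.

Yes.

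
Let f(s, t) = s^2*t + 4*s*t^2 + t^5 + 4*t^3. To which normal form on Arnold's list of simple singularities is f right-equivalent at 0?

D_{6}

The Hessian of f at 0 is [[0, 0], [0, 0]] with rank 0, so corank 2. A Groebner basis of the Jacobian ideal J(f) in C{s,t} is {s^2/5 + t^4 - 4*t^2/5, s^3 + 8*t^3, s*t + 2*t^2}; counting standard monomials gives mu = 6. Corank 2; j^3 = t*(s + 2*t)^2 has shape L^2 M (L != M), so D-series; mu = 6 gives D_6.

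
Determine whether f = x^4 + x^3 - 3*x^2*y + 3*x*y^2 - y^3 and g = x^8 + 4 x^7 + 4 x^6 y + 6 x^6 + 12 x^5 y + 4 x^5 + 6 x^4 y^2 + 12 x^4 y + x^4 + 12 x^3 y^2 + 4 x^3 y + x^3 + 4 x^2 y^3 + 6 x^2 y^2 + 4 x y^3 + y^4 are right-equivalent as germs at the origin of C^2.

The Hessian of f at 0 is [[0, 0], [0, 0]] with rank 0, so corank 2. A Groebner basis of the Jacobian ideal J(f) in C{x,y} is {y^4, x*y^2 - 2*y^3/3, x^2 - 2*x*y + y^2}; counting standard monomials gives mu = 6. Corank 2; j^3 = (x - y)^3 is a perfect cube, so E-series; the 4-jet and mu = 6 give E_6. The Hessian of g at 0 is [[0, 0], [0, 0]] with rank 0, so corank 2. A Groebner basis of the Jacobian ideal J(g) in C{x,y} is {y^4, x*y^2 + y^3/3, x^2}; counting standard monomials gives mu = 6. Corank 2; j^3 = x^3 is a perfect cube, so E-series; the 4-jet and mu = 6 give E_6. Both have type E_6, hence right-equivalent.

Yes.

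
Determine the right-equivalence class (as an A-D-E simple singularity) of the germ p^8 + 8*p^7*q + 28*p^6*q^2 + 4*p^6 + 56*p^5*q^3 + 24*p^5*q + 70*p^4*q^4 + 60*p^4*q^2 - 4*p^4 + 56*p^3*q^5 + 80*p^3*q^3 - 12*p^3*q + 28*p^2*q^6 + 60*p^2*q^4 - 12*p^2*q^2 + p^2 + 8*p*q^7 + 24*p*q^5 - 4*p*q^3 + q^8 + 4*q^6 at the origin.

The Hessian of f at 0 has rank 1. Corank 1: A-series; mu = 7 gives A_7.

A7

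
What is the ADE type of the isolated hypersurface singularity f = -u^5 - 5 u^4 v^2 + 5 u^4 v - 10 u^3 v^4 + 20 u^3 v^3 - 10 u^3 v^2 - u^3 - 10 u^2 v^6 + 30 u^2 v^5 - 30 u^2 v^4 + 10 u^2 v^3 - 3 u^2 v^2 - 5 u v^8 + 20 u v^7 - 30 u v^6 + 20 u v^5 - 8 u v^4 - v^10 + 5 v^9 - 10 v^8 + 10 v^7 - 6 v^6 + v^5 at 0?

E_8

The Hessian of f at 0 has rank 0. Corank 2; j^3 = -u^3 is a perfect cube, so E-series; the 5-jet and mu = 8 give E_8.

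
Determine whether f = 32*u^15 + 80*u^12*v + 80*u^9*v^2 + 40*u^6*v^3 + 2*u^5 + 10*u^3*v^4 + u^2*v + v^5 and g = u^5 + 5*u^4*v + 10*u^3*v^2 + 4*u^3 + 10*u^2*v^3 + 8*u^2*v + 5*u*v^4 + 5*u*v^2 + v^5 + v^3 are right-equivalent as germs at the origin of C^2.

Yes.

The Hessian of f at 0 is [[0, 0], [0, 0]] with rank 0, so corank 2. A Groebner basis of the Jacobian ideal J(f) in C{u,v} is {u^2/5 + v^4, u^3, u*v}; counting standard monomials gives mu = 6. Corank 2; j^3 = u^2*v has shape L^2 M (L != M), so D-series; mu = 6 gives D_6. The Hessian of g at 0 is [[0, 0], [0, 0]] with rank 0, so corank 2. A Groebner basis of the Jacobian ideal J(g) in C{u,v} is {-32*u*v/5 + v^4 - 16*v^2/5, u*v^2 + v^3/2, u^2 + 3*u*v/2 + v^2/2}; counting standard monomials gives mu = 6. Corank 2; j^3 = (u + v)*(2*u + v)^2 has shape L^2 M (L != M), so D-series; mu = 6 gives D_6. Both have type D_6, hence right-equivalent.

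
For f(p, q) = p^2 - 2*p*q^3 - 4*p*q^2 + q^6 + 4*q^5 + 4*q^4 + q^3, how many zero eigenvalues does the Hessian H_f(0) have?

Hessian at 0 has rank 1.

1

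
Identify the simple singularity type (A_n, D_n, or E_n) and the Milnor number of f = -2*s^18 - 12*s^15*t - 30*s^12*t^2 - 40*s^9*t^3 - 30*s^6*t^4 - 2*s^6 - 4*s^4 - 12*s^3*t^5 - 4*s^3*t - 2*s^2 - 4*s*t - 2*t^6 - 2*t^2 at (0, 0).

Type A_{5}, Milnor number mu = 5.

The Hessian of f at 0 has rank 1. Corank 1: A-series; mu = 5 gives A_5.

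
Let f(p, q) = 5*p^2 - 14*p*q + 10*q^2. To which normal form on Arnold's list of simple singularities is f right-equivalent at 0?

The Hessian of f at 0 is [[10, -14], [-14, 20]] with rank 2, so corank 0. A Groebner basis of the Jacobian ideal J(f) in C{p,q} is {p, q}; counting standard monomials gives mu = 1. Corank 0: nondegenerate Morse point, so A_1.

A_1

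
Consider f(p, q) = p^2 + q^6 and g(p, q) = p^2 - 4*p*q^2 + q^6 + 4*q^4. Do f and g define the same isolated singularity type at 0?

The Hessian of f at 0 has rank 1. Corank 1: A-series; mu = 5 gives A_5. The Hessian of g at 0 has rank 1. Corank 1: A-series; mu = 5 gives A_5. Both have type A_5, hence right-equivalent.

Yes.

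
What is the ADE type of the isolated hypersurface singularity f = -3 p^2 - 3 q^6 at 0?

The Hessian of f at 0 has rank 1. Corank 1: A-series; mu = 5 gives A_5.

A5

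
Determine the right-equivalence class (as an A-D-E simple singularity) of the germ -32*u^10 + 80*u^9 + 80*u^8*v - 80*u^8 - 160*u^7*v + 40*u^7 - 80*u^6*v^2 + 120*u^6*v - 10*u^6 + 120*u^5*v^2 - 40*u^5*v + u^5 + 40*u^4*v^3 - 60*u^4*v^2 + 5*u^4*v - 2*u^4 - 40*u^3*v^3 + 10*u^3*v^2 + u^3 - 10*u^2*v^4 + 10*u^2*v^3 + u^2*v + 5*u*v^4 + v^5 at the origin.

D_{6}

The Hessian of f at 0 has rank 0. Corank 2; j^3 = u^2*(u + v) has shape L^2 M (L != M), so D-series; mu = 6 gives D_6.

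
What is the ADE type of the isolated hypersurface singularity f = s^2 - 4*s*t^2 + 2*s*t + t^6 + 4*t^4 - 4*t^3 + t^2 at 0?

A_{5}

The Hessian of f at 0 is [[2, 2], [2, 2]] with rank 1, so corank 1. A Groebner basis of the Jacobian ideal J(f) in C{s,t} is {s^3 - 3*s^2/2 - 5*s*t/2 - s/2 - t/2, s^2*t + s^2 + 3*s*t/2 + s/4 + t/4, -s/2 + t^2 - t/2}; counting standard monomials gives mu = 5. Corank 1: A-series; mu = 5 gives A_5.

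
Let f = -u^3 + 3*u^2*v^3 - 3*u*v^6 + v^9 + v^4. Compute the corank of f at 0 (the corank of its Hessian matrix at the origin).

2

Hessian at 0 has rank 0.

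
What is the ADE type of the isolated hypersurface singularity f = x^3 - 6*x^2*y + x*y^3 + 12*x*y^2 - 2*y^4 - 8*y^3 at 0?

The Hessian of f at 0 has rank 0. Corank 2; j^3 = (x - 2*y)^3 is a perfect cube, so E-series; the 4-jet and mu = 7 give E_7.

E_7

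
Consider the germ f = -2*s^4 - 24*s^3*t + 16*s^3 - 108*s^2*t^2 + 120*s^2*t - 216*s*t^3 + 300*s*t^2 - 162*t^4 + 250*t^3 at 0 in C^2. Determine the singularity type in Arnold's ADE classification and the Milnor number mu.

Type E_{6}, Milnor number mu = 6.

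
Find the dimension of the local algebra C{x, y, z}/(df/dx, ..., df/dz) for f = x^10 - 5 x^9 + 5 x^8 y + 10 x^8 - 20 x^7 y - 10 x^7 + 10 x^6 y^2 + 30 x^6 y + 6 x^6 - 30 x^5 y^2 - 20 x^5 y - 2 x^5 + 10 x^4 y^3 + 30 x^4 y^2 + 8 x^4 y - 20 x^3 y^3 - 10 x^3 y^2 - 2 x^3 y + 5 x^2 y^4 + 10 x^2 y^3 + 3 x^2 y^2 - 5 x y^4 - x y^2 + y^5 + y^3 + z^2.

6

The Hessian of f at 0 has rank 1. Corank 2; j^3 = -y^2*(x - y) has shape L^2 M (L != M), so D-series; mu = 6 gives D_6.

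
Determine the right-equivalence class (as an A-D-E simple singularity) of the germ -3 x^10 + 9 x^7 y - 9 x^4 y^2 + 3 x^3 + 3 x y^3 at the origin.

E_{7}

The Hessian of f at 0 has rank 0. Corank 2; j^3 = 3*x^3 is a perfect cube, so E-series; the 4-jet and mu = 7 give E_7.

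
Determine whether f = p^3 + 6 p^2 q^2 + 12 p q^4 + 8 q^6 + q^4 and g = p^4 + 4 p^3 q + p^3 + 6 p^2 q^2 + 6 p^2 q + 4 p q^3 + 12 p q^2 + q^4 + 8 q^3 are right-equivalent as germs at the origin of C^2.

Yes.

The Hessian of f at 0 has rank 0. Corank 2; j^3 = p^3 is a perfect cube, so E-series; the 4-jet and mu = 6 give E_6. The Hessian of g at 0 has rank 0. Corank 2; j^3 = (p + 2*q)^3 is a perfect cube, so E-series; the 4-jet and mu = 6 give E_6. Both have type E_6, hence right-equivalent.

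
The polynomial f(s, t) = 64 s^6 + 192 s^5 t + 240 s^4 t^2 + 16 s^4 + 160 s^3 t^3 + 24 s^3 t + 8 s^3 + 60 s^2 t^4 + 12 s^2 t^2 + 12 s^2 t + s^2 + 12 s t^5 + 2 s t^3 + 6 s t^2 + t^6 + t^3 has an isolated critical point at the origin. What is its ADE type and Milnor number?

The Hessian of f at 0 has rank 1. Corank 1: A-series; mu = 2 gives A_2.

Type A_{2}, Milnor number mu = 2.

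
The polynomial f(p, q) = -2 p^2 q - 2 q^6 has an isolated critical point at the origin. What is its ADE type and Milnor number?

Type D_7, Milnor number mu = 7.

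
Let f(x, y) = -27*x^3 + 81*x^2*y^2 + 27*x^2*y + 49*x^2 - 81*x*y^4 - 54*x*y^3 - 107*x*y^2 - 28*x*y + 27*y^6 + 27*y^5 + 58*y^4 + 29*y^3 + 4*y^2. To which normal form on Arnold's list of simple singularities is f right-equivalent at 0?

A_{2}

The Hessian of f at 0 is [[98, -28], [-28, 8]] with rank 1, so corank 1. A Groebner basis of the Jacobian ideal J(f) in C{x,y} is {y^2, x - 2*y/7}; counting standard monomials gives mu = 2. Corank 1: A-series; mu = 2 gives A_2.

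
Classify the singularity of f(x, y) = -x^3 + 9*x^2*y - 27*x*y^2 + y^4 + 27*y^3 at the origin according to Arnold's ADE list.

E_6

The Hessian of f at 0 has rank 0. Corank 2; j^3 = -(x - 3*y)^3 is a perfect cube, so E-series; the 4-jet and mu = 6 give E_6.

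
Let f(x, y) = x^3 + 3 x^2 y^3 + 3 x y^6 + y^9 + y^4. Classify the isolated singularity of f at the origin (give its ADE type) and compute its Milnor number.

The Hessian of f at 0 is [[0, 0], [0, 0]] with rank 0, so corank 2. A Groebner basis of the Jacobian ideal J(f) in C{x,y} is {y^3, x^2}; counting standard monomials gives mu = 6. Corank 2; j^3 = x^3 is a perfect cube, so E-series; the 4-jet and mu = 6 give E_6.

Type E6, Milnor number mu = 6.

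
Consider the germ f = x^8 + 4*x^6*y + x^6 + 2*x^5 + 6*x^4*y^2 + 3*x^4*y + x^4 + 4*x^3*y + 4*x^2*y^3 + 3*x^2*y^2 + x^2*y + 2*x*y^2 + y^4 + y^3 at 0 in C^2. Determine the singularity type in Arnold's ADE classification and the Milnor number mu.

The Hessian of f at 0 has rank 0. Corank 2; j^3 = y*(x + y)^2 has shape L^2 M (L != M), so D-series; mu = 5 gives D_5.

Type D5, Milnor number mu = 5.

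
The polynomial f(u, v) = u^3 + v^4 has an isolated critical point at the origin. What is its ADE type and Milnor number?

The Hessian of f at 0 has rank 0. Corank 2; j^3 = u^3 is a perfect cube, so E-series; the 4-jet and mu = 6 give E_6.

Type E_{6}, Milnor number mu = 6.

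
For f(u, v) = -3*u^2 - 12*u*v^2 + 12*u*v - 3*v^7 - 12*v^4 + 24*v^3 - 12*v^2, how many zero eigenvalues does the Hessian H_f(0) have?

Hessian at 0 has rank 1.

1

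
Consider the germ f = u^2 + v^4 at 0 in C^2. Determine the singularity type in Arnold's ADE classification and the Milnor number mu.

Type A_{3}, Milnor number mu = 3.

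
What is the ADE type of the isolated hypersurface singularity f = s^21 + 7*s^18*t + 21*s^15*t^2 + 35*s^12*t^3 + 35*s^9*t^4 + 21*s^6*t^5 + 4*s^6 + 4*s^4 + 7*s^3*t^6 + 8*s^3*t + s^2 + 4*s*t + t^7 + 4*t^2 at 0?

The Hessian of f at 0 has rank 1. Corank 1: A-series; mu = 6 gives A_6.

A6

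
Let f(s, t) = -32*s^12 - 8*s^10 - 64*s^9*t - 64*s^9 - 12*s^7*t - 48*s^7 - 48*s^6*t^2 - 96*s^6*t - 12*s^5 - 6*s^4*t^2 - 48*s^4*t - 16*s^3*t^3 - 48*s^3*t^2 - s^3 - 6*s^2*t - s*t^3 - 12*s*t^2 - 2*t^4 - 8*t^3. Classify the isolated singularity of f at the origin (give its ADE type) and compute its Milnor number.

Type E_7, Milnor number mu = 7.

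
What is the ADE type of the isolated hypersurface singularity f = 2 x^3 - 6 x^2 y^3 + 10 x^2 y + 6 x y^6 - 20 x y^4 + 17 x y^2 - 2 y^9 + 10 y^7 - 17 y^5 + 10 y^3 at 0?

The Hessian of f at 0 has rank 0. Corank 2; j^3 = (x + 2*y)*(2*x^2 + 6*x*y + 5*y^2) splits into three distinct lines over C (the quadratic factor has nonzero discriminant), so D_4.

D4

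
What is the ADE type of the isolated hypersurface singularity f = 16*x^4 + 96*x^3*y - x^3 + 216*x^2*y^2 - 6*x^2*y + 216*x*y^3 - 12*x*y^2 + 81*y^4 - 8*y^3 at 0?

E_6

The Hessian of f at 0 is [[0, 0], [0, 0]] with rank 0, so corank 2. A Groebner basis of the Jacobian ideal J(f) in C{x,y} is {y^4, x*y^2 + 11*y^3/6, x^2 + 4*x*y + 4*y^2}; counting standard monomials gives mu = 6. Corank 2; j^3 = -(x + 2*y)^3 is a perfect cube, so E-series; the 4-jet and mu = 6 give E_6.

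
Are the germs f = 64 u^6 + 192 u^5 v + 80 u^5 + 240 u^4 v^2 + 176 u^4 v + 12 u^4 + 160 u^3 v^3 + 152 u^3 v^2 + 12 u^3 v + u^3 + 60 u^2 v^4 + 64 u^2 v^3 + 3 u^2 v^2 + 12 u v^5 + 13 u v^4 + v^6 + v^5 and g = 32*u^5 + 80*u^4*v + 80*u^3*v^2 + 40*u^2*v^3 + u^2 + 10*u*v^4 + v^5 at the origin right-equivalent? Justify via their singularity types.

No.

The Hessian of f at 0 has rank 0. Corank 2; j^3 = u^3 is a perfect cube, so E-series; the 5-jet and mu = 8 give E_8. The Hessian of g at 0 has rank 1. Corank 1: A-series; mu = 4 gives A_4. f is E_8 but g is A_4, hence not right-equivalent.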